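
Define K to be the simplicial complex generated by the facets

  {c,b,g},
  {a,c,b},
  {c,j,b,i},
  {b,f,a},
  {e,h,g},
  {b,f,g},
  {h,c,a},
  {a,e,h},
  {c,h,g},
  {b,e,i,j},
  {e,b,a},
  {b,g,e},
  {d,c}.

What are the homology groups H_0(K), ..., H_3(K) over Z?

H_0 ≅ Z,  H_1 = 0,  H_2 ≅ Z,  H_3 = 0.

Fix the vertex order a < b < c < d < e < f < g < h < i < j and write every simplex with vertices in increasing order. Then dim K = 3 and the simplices of K are:

  0-simplices (10): a, b, c, d, e, f, g, h, i, j
  1-simplices (23): ab, ac, ae, af, ah, bc, be, bf, bg, bi, bj, cd, cg, ch, ci, cj, eg, eh, ei, ej, fg, gh, ij
  2-simplices (17): abc, abe, abf, ach, aeh, bcg, bci, bcj, beg, bei, bej, bfg, bij, cgh, cij, egh, eij
  3-simplices (2): bcij, beij

so the chain groups are C_0 ≅ Z^10, C_1 ≅ Z^23, C_2 ≅ Z^17, C_3 ≅ Z^2.

The boundary map ∂_1: C_1 → C_0 is given by ∂[p,q] = [q] − [p].
This gives a 10×23 integer matrix of rank 9; reducing to Smith normal form yields diagonal entries (1,1,1,1,1,1,1,1,1).

∂_2: C_2 → C_1 acts by ∂[p,q,r] = [q,r] − [p,r] + [p,q]. For instance
  ∂egh = gh − eh + eg,
  ∂aeh = eh − ah + ae.
The 23×17 boundary matrix has rank 14 and Smith normal form diag(1,1,1,1,1,1,1,1,1,1,1,1,1,1).

Boundary ∂_3: C_3 → C_2 sends each 3-simplex σ to the alternating sum Σ_i (−1)^i (σ with its i-th vertex removed). For instance
  ∂beij = eij − bij + bej − bei,
  ∂bcij = cij − bij + bcj − bci.
This gives a 17×2 integer matrix of rank 2; reducing to Smith normal form yields diagonal entries (1,1).

Computing H_k = (kernel of ∂_k) / (image of ∂_{k+1}):

  H_0: rank C_0 − rank ∂_1 = 10 − 9 = 1, and the invariant factors of ∂_1 are all 1, so H_0 ≅ Z.
  H_1: rank ker ∂_1 − rank ∂_2 = (23 − 9) − 14 = 0, and the invariant factors of ∂_2 are all 1, so H_1 ≅ 0.
  H_2: rank ker ∂_2 − rank ∂_3 = (17 − 14) − 2 = 1, and the invariant factors of ∂_3 are all 1, so H_2 ≅ Z.
  H_3: rank ker ∂_3 − rank ∂_4 = (2 − 2) − 0 = 0, and there is no ∂_4, so H_3 ≅ 0.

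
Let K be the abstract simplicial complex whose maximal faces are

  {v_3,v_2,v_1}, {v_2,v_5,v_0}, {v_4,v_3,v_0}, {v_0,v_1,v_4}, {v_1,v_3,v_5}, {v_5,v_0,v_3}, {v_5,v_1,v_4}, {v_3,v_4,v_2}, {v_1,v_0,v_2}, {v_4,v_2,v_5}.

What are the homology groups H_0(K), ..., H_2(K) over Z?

K has 6 vertices, 15 edges, 10 triangles.
rank ∂_0 = 0, rank ∂_1 = 5 ⇒ b_0 = 6 − 0 − 5 = 1; all invariant factors of ∂_1 are 1 so no torsion. So H_0 ≅ Z.
rank ∂_1 = 5, rank ∂_2 = 10 ⇒ b_1 = 15 − 5 − 10 = 0; ∂_2 has invariant factor(s) [2] giving torsion. So H_1 ≅ Z/2Z.
rank ∂_2 = 10, rank ∂_3 = 0 ⇒ b_2 = 10 − 10 − 0 = 0. So H_2 ≅ 0.

H_0 = Z,  H_1 = Z/2Z,  H_2 = 0.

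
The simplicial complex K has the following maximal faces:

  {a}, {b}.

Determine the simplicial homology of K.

Take the total order a < b on the vertex set. Then K (dimension 0) consists of the simplices:

  0-simplices (2): a, b

Hence C_0 ≅ Z^2.

Reading off H_k = ker ∂_k / im ∂_{k+1}:

  H_0: rank C_0 − rank ∂_1 = 2 − 0 = 2, and there is no ∂_1, so H_0 = Z^2.

H_0 ≅ Z^2.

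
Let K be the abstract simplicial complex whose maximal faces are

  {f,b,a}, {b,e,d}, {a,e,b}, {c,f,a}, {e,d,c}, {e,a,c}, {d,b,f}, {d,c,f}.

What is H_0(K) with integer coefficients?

H_0 ≅ Z.

We work with the vertex ordering a < b < c < d < e < f. The simplices of K, each written with vertices in increasing order, are:

  0-simplices (6): a, b, c, d, e, f
  1-simplices (12): ab, ac, ae, af, bd, be, bf, cd, ce, cf, de, df
  2-simplices (8): abe, abf, ace, acf, bde, bdf, cde, cdf

Hence C_0 ≅ Z^6, C_1 ≅ Z^12, C_2 ≅ Z^8.

The boundary map ∂_1: C_1 → C_0 maps an edge to its endpoints' difference, ∂[p,q] = q − p.
As a 6×12 matrix over Z this has rank 5, with invariant factors (1,1,1,1,1).

The boundary map ∂_2: C_2 → C_1 sends each 2-simplex [p,q,r] to [q,r] − [p,r] + [p,q]. For instance
  ∂acf = cf − af + ac,
  ∂cde = de − ce + cd.
The 12×8 boundary matrix has rank 7 and Smith normal form diag(1,1,1,1,1,1,1).

From H_k ≅ ker(∂_k) / im(∂_{k+1}) we obtain:

  H_0: rank C_0 − rank ∂_1 = 6 − 5 = 1, and the invariant factors of ∂_1 are all 1, so H_0 ≅ Z.

(K is a triangulation of the 2-sphere S^2.)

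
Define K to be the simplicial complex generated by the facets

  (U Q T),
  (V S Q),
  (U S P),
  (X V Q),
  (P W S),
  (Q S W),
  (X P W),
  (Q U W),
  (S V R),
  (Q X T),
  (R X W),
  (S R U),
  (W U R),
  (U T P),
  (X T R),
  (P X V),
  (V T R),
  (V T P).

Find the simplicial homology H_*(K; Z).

K has 9 vertices, 27 edges, 18 triangles.
rank ∂_0 = 0, rank ∂_1 = 8 ⇒ b_0 = 9 − 0 − 8 = 1; all invariant factors of ∂_1 are 1 so no torsion. So H_0 = Z.
rank ∂_1 = 8, rank ∂_2 = 18 ⇒ b_1 = 27 − 8 − 18 = 1; ∂_2 has invariant factor(s) [2] giving torsion. So H_1 = Z ⊕ Z_2.
rank ∂_2 = 18, rank ∂_3 = 0 ⇒ b_2 = 18 − 18 − 0 = 0. So H_2 = 0.

H_0 = Z,  H_1 = Z ⊕ Z_2,  H_2 = 0.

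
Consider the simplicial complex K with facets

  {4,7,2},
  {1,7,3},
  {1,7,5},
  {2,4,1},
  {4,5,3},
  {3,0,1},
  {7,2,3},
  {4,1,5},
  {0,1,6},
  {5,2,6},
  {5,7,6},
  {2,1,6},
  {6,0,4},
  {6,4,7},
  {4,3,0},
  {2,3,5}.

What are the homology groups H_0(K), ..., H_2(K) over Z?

H_0 ≅ Z,  H_1 ≅ Z^2,  H_2 ≅ Z.

Fix the vertex order 0 < 1 < 2 < 3 < 4 < 5 < 6 < 7 and write every simplex with vertices in increasing order. Then dim K = 2 and the simplices of K are:

  0-simplices (8): [0], [1], [2], [3], [4], [5], [6], [7]
  1-simplices (24): (24 of them)
  2-simplices (16): [0,1,3], [0,1,6], [0,3,4], [0,4,6], [1,2,4], [1,2,6], [1,3,7], [1,4,5], [1,5,7], [2,3,5], [2,3,7], [2,4,7], [2,5,6], [3,4,5], [4,6,7], [5,6,7]

so the chain groups are C_0 ≅ Z^8, C_1 ≅ Z^24, C_2 ≅ Z^16.

∂_1: C_1 → C_0 sends each edge [p,q] (with p < q) to q − p.
The resulting 8×24 matrix has rank 7, and its Smith normal form has invariant factors (1,1,1,1,1,1,1).

∂_2: C_2 → C_1 maps a triangle to the signed sum of its edges. For instance
  ∂[0,1,3] = [1,3] − [0,3] + [0,1],
  ∂[1,3,7] = [3,7] − [1,7] + [1,3].
The resulting 24×16 matrix has rank 15, and its Smith normal form has invariant factors (1,1,1,1,1,1,1,1,1,1,1,1,1,1,1).

Computing H_k = (kernel of ∂_k) / (image of ∂_{k+1}):

  H_0: rank C_0 − rank ∂_1 = 8 − 7 = 1, and the invariant factors of ∂_1 are all 1, so H_0 ≅ Z.
  H_1: rank ker ∂_1 − rank ∂_2 = (24 − 7) − 15 = 2, and the invariant factors of ∂_2 are all 1, so H_1 ≅ Z^2.
  H_2: rank ker ∂_2 − rank ∂_3 = (16 − 15) − 0 = 1, and there is no ∂_3, so H_2 ≅ Z.

As a check, the Euler characteristic is 8 − 24 + 16 = 0, which agrees with 1 − 2 + 1 = 0.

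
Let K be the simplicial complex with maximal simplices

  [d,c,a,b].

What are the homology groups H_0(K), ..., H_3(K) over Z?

H_0 = Z,  H_1 = 0,  H_2 = 0,  H_3 = 0.

K has 4 vertices, 6 edges, 4 triangles, 1 3-simplex.
rank ∂_0 = 0, rank ∂_1 = 3 ⇒ b_0 = 4 − 0 − 3 = 1; all invariant factors of ∂_1 are 1 so no torsion. So H_0 = Z.
rank ∂_1 = 3, rank ∂_2 = 3 ⇒ b_1 = 6 − 3 − 3 = 0; all invariant factors of ∂_2 are 1 so no torsion. So H_1 = 0.
rank ∂_2 = 3, rank ∂_3 = 1 ⇒ b_2 = 4 − 3 − 1 = 0; all invariant factors of ∂_3 are 1 so no torsion. So H_2 = 0.
rank ∂_3 = 1, rank ∂_4 = 0 ⇒ b_3 = 1 − 1 − 0 = 0. So H_3 = 0.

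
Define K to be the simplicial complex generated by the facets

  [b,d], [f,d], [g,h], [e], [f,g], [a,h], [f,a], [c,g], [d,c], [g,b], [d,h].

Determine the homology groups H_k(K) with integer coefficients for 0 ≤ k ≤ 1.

H_0 ≅ Z^2,  H_1 ≅ Z^4.

Order the vertices as a < b < c < d < e < f < g < h. Listing each simplex with vertices in this order, K has dimension 1 with simplices:

  0-simplices (8): a, b, c, d, e, f, g, h
  1-simplices (10): af, ah, bd, bg, cd, cg, df, dh, fg, gh

Hence C_0 ≅ Z^8, C_1 ≅ Z^10.

Boundary ∂_1: C_1 → C_0 is given by ∂[p,q] = [q] − [p].
The 8×10 boundary matrix has rank 6 and Smith normal form diag(1,1,1,1,1,1).

From H_k ≅ ker(∂_k) / im(∂_{k+1}) we obtain:

  H_0: rank C_0 − rank ∂_1 = 8 − 6 = 2, and the invariant factors of ∂_1 are all 1, so H_0 = Z^2.
  H_1: rank ker ∂_1 − rank ∂_2 = (10 − 6) − 0 = 4, and there is no ∂_2, so H_1 = Z^4.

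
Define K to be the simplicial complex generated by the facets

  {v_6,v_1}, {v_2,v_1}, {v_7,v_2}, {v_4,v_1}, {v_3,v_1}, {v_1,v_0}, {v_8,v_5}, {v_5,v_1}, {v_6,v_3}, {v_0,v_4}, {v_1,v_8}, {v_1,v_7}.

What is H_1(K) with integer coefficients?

H_1 ≅ Z^4.

We work with the vertex ordering v_0 < v_1 < v_2 < v_3 < v_4 < v_5 < v_6 < v_7 < v_8. The simplices of K, each written with vertices in increasing order, are:

  0-simplices (9): [v_0], [v_1], [v_2], [v_3], [v_4], [v_5], [v_6], [v_7], [v_8]
  1-simplices (12): [v_0,v_1], [v_0,v_4], [v_1,v_2], [v_1,v_3], [v_1,v_4], [v_1,v_5], [v_1,v_6], [v_1,v_7], [v_1,v_8], [v_2,v_7], [v_3,v_6], [v_5,v_8]

giving chain groups C_0 ≅ Z^9, C_1 ≅ Z^12.

Boundary ∂_1: C_1 → C_0 sends each edge [p,q] (with p < q) to q − p. For instance
  ∂[v_1,v_6] = [v_6] − [v_1].
The 9×12 boundary matrix has rank 8 and Smith normal form diag(1,1,1,1,1,1,1,1).

From H_k ≅ ker(∂_k) / im(∂_{k+1}) we obtain:

  H_1: rank ker ∂_1 − rank ∂_2 = (12 − 8) − 0 = 4, and there is no ∂_2, so H_1 = Z^4.

(K is a triangulation of a wedge of 4 circles.)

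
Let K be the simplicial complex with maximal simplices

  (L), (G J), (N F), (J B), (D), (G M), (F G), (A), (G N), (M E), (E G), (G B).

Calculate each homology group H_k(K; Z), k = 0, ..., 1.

H_0 = Z^4,  H_1 = Z^3.

We work with the vertex ordering A < B < D < E < F < G < J < L < M < N. The simplices of K, each written with vertices in increasing order, are:

  0-simplices (10): A, B, D, E, F, G, J, L, M, N
  1-simplices (9): BG, BJ, EG, EM, FG, FN, GJ, GM, GN

giving chain groups C_0 ≅ Z^10, C_1 ≅ Z^9.

Boundary ∂_1: C_1 → C_0 is given by ∂[p,q] = [q] − [p].
As a 10×9 matrix over Z this has rank 6, with invariant factors (1,1,1,1,1,1).

Now H_k = ker ∂_k / im ∂_{k+1}, so:

  H_0: rank C_0 − rank ∂_1 = 10 − 6 = 4, and the invariant factors of ∂_1 are all 1, so H_0 = Z^4.
  H_1: rank ker ∂_1 − rank ∂_2 = (9 − 6) − 0 = 3, and there is no ∂_2, so H_1 = Z^3.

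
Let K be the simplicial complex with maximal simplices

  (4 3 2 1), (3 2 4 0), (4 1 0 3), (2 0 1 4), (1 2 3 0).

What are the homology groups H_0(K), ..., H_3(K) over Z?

Order the vertices as 0 < 1 < 2 < 3 < 4. Listing each simplex with vertices in this order, K has dimension 3 with simplices:

  0-simplices (5): [0], [1], [2], [3], [4]
  1-simplices (10): [0,1], [0,2], [0,3], [0,4], [1,2], [1,3], [1,4], [2,3], [2,4], [3,4]
  2-simplices (10): [0,1,2], [0,1,3], [0,1,4], [0,2,3], [0,2,4], [0,3,4], [1,2,3], [1,2,4], [1,3,4], [2,3,4]
  3-simplices (5): [0,1,2,3], [0,1,2,4], [0,1,3,4], [0,2,3,4], [1,2,3,4]

Hence C_0 ≅ Z^5, C_1 ≅ Z^10, C_2 ≅ Z^10, C_3 ≅ Z^5.

The boundary map ∂_1: C_1 → C_0 is given by ∂[p,q] = [q] − [p]. For instance
  ∂[2,3] = [3] − [2].
The 5×10 boundary matrix has rank 4 and Smith normal form diag(1,1,1,1).

The boundary map ∂_2: C_2 → C_1 acts by ∂[p,q,r] = [q,r] − [p,r] + [p,q]. For instance
  ∂[0,2,4] = [2,4] − [0,4] + [0,2],
  ∂[1,2,4] = [2,4] − [1,4] + [1,2].
This gives a 10×10 integer matrix of rank 6; reducing to Smith normal form yields diagonal entries (1,1,1,1,1,1).

Boundary ∂_3: C_3 → C_2 sends each 3-simplex σ to the alternating sum Σ_i (−1)^i (σ with its i-th vertex removed). For instance
  ∂[1,2,3,4] = [2,3,4] − [1,3,4] + [1,2,4] − [1,2,3],
  ∂[0,1,2,4] = [1,2,4] − [0,2,4] + [0,1,4] − [0,1,2].
This gives a 10×5 integer matrix of rank 4; reducing to Smith normal form yields diagonal entries (1,1,1,1).

Reading off H_k = ker ∂_k / im ∂_{k+1}:

  H_0: rank C_0 − rank ∂_1 = 5 − 4 = 1, and the invariant factors of ∂_1 are all 1, so H_0 = Z.
  H_1: rank ker ∂_1 − rank ∂_2 = (10 − 4) − 6 = 0, and the invariant factors of ∂_2 are all 1, so H_1 = 0.
  H_2: rank ker ∂_2 − rank ∂_3 = (10 − 6) − 4 = 0, and the invariant factors of ∂_3 are all 1, so H_2 = 0.
  H_3: rank ker ∂_3 − rank ∂_4 = (5 − 4) − 0 = 1, and there is no ∂_4, so H_3 = Z.

As a check, the Euler characteristic is 5 − 10 + 10 − 5 = 0, which agrees with 1 − 0 + 0 − 1 = 0.

H_0 = Z,  H_1 = 0,  H_2 = 0,  H_3 = Z.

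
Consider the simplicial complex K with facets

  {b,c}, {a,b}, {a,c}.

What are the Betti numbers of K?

Fix the vertex order a < b < c and write every simplex with vertices in increasing order. Then dim K = 1 and the simplices of K are:

  0-simplices (3): a, b, c
  1-simplices (3): ab, ac, bc

Hence C_0 ≅ Z^3, C_1 ≅ Z^3.

The boundary map ∂_1: C_1 → C_0 maps an edge to its endpoints' difference, ∂[p,q] = q − p.
The resulting 3×3 matrix has rank 2, and its Smith normal form has invariant factors (1,1).

From H_k ≅ ker(∂_k) / im(∂_{k+1}) we obtain:

  H_0: rank C_0 − rank ∂_1 = 3 − 2 = 1, and the invariant factors of ∂_1 are all 1, so H_0 = Z.
  H_1: rank ker ∂_1 − rank ∂_2 = (3 − 2) − 0 = 1, and there is no ∂_2, so H_1 = Z.

As a check, the Euler characteristic is 3 − 3 = 0, which agrees with 1 − 1 = 0.
(K is a triangulation of the circle S^1.)

Hence the Betti numbers are b_0 = 1, b_1 = 1.

b_0 = 1, b_1 = 1.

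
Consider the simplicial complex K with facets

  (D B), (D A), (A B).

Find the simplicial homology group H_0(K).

Take the total order A < B < D on the vertex set. Then K (dimension 1) consists of the simplices:

  0-simplices (3): A, B, D
  1-simplices (3): AB, AD, BD

Hence C_0 ≅ Z^3, C_1 ≅ Z^3.

∂_1: C_1 → C_0 sends each edge [p,q] (with p < q) to q − p. For instance
  ∂BD = D − B.
The 3×3 boundary matrix has rank 2 and Smith normal form diag(1,1).

Reading off H_k = ker ∂_k / im ∂_{k+1}:

  H_0: rank C_0 − rank ∂_1 = 3 − 2 = 1, and the invariant factors of ∂_1 are all 1, so H_0 ≅ Z.

H_0 = Z.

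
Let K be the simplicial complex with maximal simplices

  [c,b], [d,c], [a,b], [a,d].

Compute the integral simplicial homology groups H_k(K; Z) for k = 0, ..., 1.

We work with the vertex ordering a < b < c < d. The simplices of K, each written with vertices in increasing order, are:

  0-simplices (4): a, b, c, d
  1-simplices (4): ab, ad, bc, cd

Hence C_0 ≅ Z^4, C_1 ≅ Z^4.

∂_1: C_1 → C_0 is given by ∂[p,q] = [q] − [p].
As a 4×4 matrix over Z this has rank 3, with invariant factors (1,1,1).

Now H_k = ker ∂_k / im ∂_{k+1}, so:

  H_0: rank C_0 − rank ∂_1 = 4 − 3 = 1, and the invariant factors of ∂_1 are all 1, so H_0 = Z.
  H_1: rank ker ∂_1 − rank ∂_2 = (4 − 3) − 0 = 1, and there is no ∂_2, so H_1 = Z.

As a check, the Euler characteristic is 4 − 4 = 0, which agrees with 1 − 1 = 0.

H_0 = Z,  H_1 = Z.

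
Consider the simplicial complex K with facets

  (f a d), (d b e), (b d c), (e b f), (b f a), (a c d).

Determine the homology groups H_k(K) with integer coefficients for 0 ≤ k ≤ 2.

Fix the vertex order a < b < c < d < e < f and write every simplex with vertices in increasing order. Then dim K = 2 and the simplices of K are:

  0-simplices (6): a, b, c, d, e, f
  1-simplices (12): ab, ac, ad, af, bc, bd, be, bf, cd, de, df, ef
  2-simplices (6): abf, acd, adf, bcd, bde, bef

Hence C_0 ≅ Z^6, C_1 ≅ Z^12, C_2 ≅ Z^6.

∂_1: C_1 → C_0 is given by ∂[p,q] = [q] − [p].
The 6×12 boundary matrix has rank 5 and Smith normal form diag(1,1,1,1,1).

Boundary ∂_2: C_2 → C_1 sends each 2-simplex [p,q,r] to [q,r] − [p,r] + [p,q]. For instance
  ∂bef = ef − bf + be,
  ∂acd = cd − ad + ac.
The resulting 12×6 matrix has rank 6, and its Smith normal form has invariant factors (1,1,1,1,1,1).

From H_k ≅ ker(∂_k) / im(∂_{k+1}) we obtain:

  H_0: rank C_0 − rank ∂_1 = 6 − 5 = 1, and the invariant factors of ∂_1 are all 1, so H_0 = Z.
  H_1: rank ker ∂_1 − rank ∂_2 = (12 − 5) − 6 = 1, and the invariant factors of ∂_2 are all 1, so H_1 = Z.
  H_2: rank ker ∂_2 − rank ∂_3 = (6 − 6) − 0 = 0, and there is no ∂_3, so H_2 = 0.

As a check, the Euler characteristic is 6 − 12 + 6 = 0, which agrees with 1 − 1 + 0 = 0.
(K is a triangulation of the cylinder S^1 x I.)

H_0 = Z,  H_1 = Z,  H_2 = 0.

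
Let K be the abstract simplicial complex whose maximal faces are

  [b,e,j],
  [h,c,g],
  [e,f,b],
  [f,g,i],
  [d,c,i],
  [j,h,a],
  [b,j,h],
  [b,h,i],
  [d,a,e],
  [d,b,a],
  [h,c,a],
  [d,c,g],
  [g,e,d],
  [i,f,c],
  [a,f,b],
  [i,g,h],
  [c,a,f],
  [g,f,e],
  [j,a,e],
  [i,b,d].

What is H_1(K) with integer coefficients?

We work with the vertex ordering a < b < c < d < e < f < g < h < i < j. The simplices of K, each written with vertices in increasing order, are:

  0-simplices (10): a, b, c, d, e, f, g, h, i, j
  1-simplices (30): ab, ac, ad, ae, af, ah, aj, bd, be, bf, bh, bi, bj, cd, cf, cg, ch, ci, de, dg, di, ef, eg, ej, fg, fi, gh, gi, hi, hj
  2-simplices (20): abd, abf, acf, ach, ade, aej, ahj, bdi, bef, bej, bhi, bhj, cdg, cdi, cfi, cgh, deg, efg, fgi, ghi

so the chain groups are C_0 ≅ Z^10, C_1 ≅ Z^30, C_2 ≅ Z^20.

The boundary map ∂_1: C_1 → C_0 maps an edge to its endpoints' difference, ∂[p,q] = q − p.
This gives a 10×30 integer matrix of rank 9; reducing to Smith normal form yields diagonal entries (1,1,1,1,1,1,1,1,1).

∂_2: C_2 → C_1 acts by ∂[p,q,r] = [q,r] − [p,r] + [p,q]. For instance
  ∂ach = ch − ah + ac,
  ∂ghi = hi − gi + gh.
The resulting 30×20 matrix has rank 20, and its Smith normal form has invariant factors (1,1,1,1,1,1,1,1,1,1,1,1,1,1,1,1,1,1,1,2).

Now H_k = ker ∂_k / im ∂_{k+1}, so:

  H_1: rank ker ∂_1 − rank ∂_2 = (30 − 9) − 20 = 1, and ∂_2 has invariant factor 2 > 1, so H_1 ≅ Z ⊕ Z/2.

H_1 = Z ⊕ Z/2.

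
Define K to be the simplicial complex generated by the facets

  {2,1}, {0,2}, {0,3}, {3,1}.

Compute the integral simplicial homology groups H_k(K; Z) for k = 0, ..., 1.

We work with the vertex ordering 0 < 1 < 2 < 3. The simplices of K, each written with vertices in increasing order, are:

  0-simplices (4): [0], [1], [2], [3]
  1-simplices (4): [0,2], [0,3], [1,2], [1,3]

Hence C_0 ≅ Z^4, C_1 ≅ Z^4.

Boundary ∂_1: C_1 → C_0 maps an edge to its endpoints' difference, ∂[p,q] = q − p. For instance
  ∂[1,2] = [2] − [1].
The 4×4 boundary matrix has rank 3 and Smith normal form diag(1,1,1).

Reading off H_k = ker ∂_k / im ∂_{k+1}:

  H_0: rank C_0 − rank ∂_1 = 4 − 3 = 1, and the invariant factors of ∂_1 are all 1, so H_0 ≅ Z.
  H_1: rank ker ∂_1 − rank ∂_2 = (4 − 3) − 0 = 1, and there is no ∂_2, so H_1 ≅ Z.

As a check, the Euler characteristic is 4 − 4 = 0, which agrees with 1 − 1 = 0.

H_0 = Z,  H_1 = Z.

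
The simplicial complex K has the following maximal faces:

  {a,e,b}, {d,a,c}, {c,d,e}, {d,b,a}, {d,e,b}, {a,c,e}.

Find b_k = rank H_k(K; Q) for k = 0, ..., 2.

Fix the vertex order a < b < c < d < e and write every simplex with vertices in increasing order. Then dim K = 2 and the simplices of K are:

  0-simplices (5): a, b, c, d, e
  1-simplices (9): ab, ac, ad, ae, bd, be, cd, ce, de
  2-simplices (6): abd, abe, acd, ace, bde, cde

so the chain groups are C_0 ≅ Z^5, C_1 ≅ Z^9, C_2 ≅ Z^6.

The boundary map ∂_1: C_1 → C_0 is given by ∂[p,q] = [q] − [p]. For instance
  ∂ad = d − a.
The 5×9 boundary matrix has rank 4 and Smith normal form diag(1,1,1,1).

The boundary map ∂_2: C_2 → C_1 sends each 2-simplex [p,q,r] to [q,r] − [p,r] + [p,q]. For instance
  ∂abe = be − ae + ab,
  ∂bde = de − be + bd.
The 9×6 boundary matrix has rank 5 and Smith normal form diag(1,1,1,1,1).

Computing H_k = (kernel of ∂_k) / (image of ∂_{k+1}):

  H_0: rank C_0 − rank ∂_1 = 5 − 4 = 1, and the invariant factors of ∂_1 are all 1, so H_0 = Z.
  H_1: rank ker ∂_1 − rank ∂_2 = (9 − 4) − 5 = 0, and the invariant factors of ∂_2 are all 1, so H_1 = 0.
  H_2: rank ker ∂_2 − rank ∂_3 = (6 − 5) − 0 = 1, and there is no ∂_3, so H_2 = Z.

Hence the Betti numbers are b_0 = 1, b_1 = 0, b_2 = 1.

b_0 = 1, b_1 = 0, b_2 = 1.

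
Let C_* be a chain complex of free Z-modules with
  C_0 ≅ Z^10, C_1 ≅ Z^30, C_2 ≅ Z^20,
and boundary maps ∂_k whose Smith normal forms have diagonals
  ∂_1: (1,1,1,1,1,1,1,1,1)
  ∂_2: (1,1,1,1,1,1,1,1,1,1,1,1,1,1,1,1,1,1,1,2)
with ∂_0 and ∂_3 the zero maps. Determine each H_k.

H_0 ≅ Z,  H_1 ≅ Z ⊕ Z/2Z,  H_2 = 0.

H_0: b_0 = 10 − 0 − 9 = 1; torsion from ∂_1 factors > 1: none. So H_0 ≅ Z.
H_1: b_1 = 30 − 9 − 20 = 1; torsion from ∂_2 factors > 1: [2]. So H_1 ≅ Z ⊕ Z/2Z.
H_2: b_2 = 20 − 20 − 0 = 0; torsion from ∂_3 factors > 1: none. So H_2 ≅ 0.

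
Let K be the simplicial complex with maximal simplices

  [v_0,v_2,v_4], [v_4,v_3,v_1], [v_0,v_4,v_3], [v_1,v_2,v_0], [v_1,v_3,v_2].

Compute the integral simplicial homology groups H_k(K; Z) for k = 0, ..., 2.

K has 5 vertices, 10 edges, 5 triangles.
rank ∂_0 = 0, rank ∂_1 = 4 ⇒ b_0 = 5 − 0 − 4 = 1; all invariant factors of ∂_1 are 1 so no torsion. So H_0 ≅ Z.
rank ∂_1 = 4, rank ∂_2 = 5 ⇒ b_1 = 10 − 4 − 5 = 1; all invariant factors of ∂_2 are 1 so no torsion. So H_1 ≅ Z.
rank ∂_2 = 5, rank ∂_3 = 0 ⇒ b_2 = 5 − 5 − 0 = 0. So H_2 ≅ 0.

H_0 ≅ Z,  H_1 ≅ Z,  H_2 = 0.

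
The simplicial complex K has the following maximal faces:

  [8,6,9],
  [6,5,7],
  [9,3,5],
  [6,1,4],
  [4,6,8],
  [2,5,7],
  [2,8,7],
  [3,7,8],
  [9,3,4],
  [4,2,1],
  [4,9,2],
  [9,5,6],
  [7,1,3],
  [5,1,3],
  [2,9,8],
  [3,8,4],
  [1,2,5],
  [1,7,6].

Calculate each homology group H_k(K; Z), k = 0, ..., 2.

We work with the vertex ordering 1 < 2 < 3 < 4 < 5 < 6 < 7 < 8 < 9. The simplices of K, each written with vertices in increasing order, are:

  0-simplices (9): [1], [2], [3], [4], [5], [6], [7], [8], [9]
  1-simplices (27): (27 of them)
  2-simplices (18): [1,2,4], [1,2,5], [1,3,5], [1,3,7], [1,4,6], [1,6,7], [2,4,9], [2,5,7], [2,7,8], [2,8,9], [3,4,8], [3,4,9], [3,5,9], [3,7,8], [4,6,8], [5,6,7], [5,6,9], [6,8,9]

giving chain groups C_0 ≅ Z^9, C_1 ≅ Z^27, C_2 ≅ Z^18.

The boundary map ∂_1: C_1 → C_0 maps an edge to its endpoints' difference, ∂[p,q] = q − p. For instance
  ∂[4,8] = [8] − [4].
This gives a 9×27 integer matrix of rank 8; reducing to Smith normal form yields diagonal entries (1,1,1,1,1,1,1,1).

The boundary map ∂_2: C_2 → C_1 sends each 2-simplex [p,q,r] to [q,r] − [p,r] + [p,q]. For instance
  ∂[5,6,7] = [6,7] − [5,7] + [5,6],
  ∂[3,5,9] = [5,9] − [3,9] + [3,5].
The resulting 27×18 matrix has rank 18, and its Smith normal form has invariant factors (1,1,1,1,1,1,1,1,1,1,1,1,1,1,1,1,1,2).

Now H_k = ker ∂_k / im ∂_{k+1}, so:

  H_0: rank C_0 − rank ∂_1 = 9 − 8 = 1, and the invariant factors of ∂_1 are all 1, so H_0 ≅ Z.
  H_1: rank ker ∂_1 − rank ∂_2 = (27 − 8) − 18 = 1, and ∂_2 has invariant factor 2 > 1, so H_1 ≅ Z ⊕ Z/2Z.
  H_2: rank ker ∂_2 − rank ∂_3 = (18 − 18) − 0 = 0, and there is no ∂_3, so H_2 ≅ 0.

As a check, the Euler characteristic is 9 − 27 + 18 = 0, which agrees with 1 − 1 + 0 = 0.

H_0 = Z,  H_1 = Z ⊕ Z/2Z,  H_2 = 0.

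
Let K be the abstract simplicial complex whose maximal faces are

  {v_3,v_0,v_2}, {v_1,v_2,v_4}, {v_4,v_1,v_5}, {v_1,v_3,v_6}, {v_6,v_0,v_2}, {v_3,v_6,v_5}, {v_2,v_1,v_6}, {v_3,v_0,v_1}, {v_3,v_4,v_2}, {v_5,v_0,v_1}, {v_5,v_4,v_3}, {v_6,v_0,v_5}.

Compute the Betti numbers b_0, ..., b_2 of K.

K has 7 vertices, 18 edges, 12 triangles.
rank ∂_0 = 0, rank ∂_1 = 6 ⇒ b_0 = 7 − 0 − 6 = 1; all invariant factors of ∂_1 are 1 so no torsion. So H_0 ≅ Z.
rank ∂_1 = 6, rank ∂_2 = 12 ⇒ b_1 = 18 − 6 − 12 = 0; ∂_2 has invariant factor(s) [2] giving torsion. So H_1 ≅ Z/2.
rank ∂_2 = 12, rank ∂_3 = 0 ⇒ b_2 = 12 − 12 − 0 = 0. So H_2 ≅ 0.

b_0 = 1, b_1 = 0, b_2 = 0.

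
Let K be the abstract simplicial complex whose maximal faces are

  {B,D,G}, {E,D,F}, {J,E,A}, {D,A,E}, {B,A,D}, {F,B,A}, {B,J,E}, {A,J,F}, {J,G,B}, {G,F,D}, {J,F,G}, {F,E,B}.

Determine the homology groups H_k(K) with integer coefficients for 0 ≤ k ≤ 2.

H_0 ≅ Z,  H_1 ≅ Z/2,  H_2 = 0.

Fix the vertex order A < B < D < E < F < G < J and write every simplex with vertices in increasing order. Then dim K = 2 and the simplices of K are:

  0-simplices (7): A, B, D, E, F, G, J
  1-simplices (18): AB, AD, AE, AF, AJ, BD, BE, BF, BG, BJ, DE, DF, DG, EF, EJ, FG, FJ, GJ
  2-simplices (12): ABD, ABF, ADE, AEJ, AFJ, BDG, BEF, BEJ, BGJ, DEF, DFG, FGJ

Hence C_0 ≅ Z^7, C_1 ≅ Z^18, C_2 ≅ Z^12.

The boundary map ∂_1: C_1 → C_0 is given by ∂[p,q] = [q] − [p]. For instance
  ∂EJ = J − E.
The resulting 7×18 matrix has rank 6, and its Smith normal form has invariant factors (1,1,1,1,1,1).

Boundary ∂_2: C_2 → C_1 sends each 2-simplex [p,q,r] to [q,r] − [p,r] + [p,q]. For instance
  ∂AEJ = EJ − AJ + AE,
  ∂BEF = EF − BF + BE.
As a 18×12 matrix over Z this has rank 12, with invariant factors (1,1,1,1,1,1,1,1,1,1,1,2).

From H_k ≅ ker(∂_k) / im(∂_{k+1}) we obtain:

  H_0: rank C_0 − rank ∂_1 = 7 − 6 = 1, and the invariant factors of ∂_1 are all 1, so H_0 ≅ Z.
  H_1: rank ker ∂_1 − rank ∂_2 = (18 − 6) − 12 = 0, and ∂_2 has invariant factor 2 > 1, so H_1 ≅ Z/2.
  H_2: rank ker ∂_2 − rank ∂_3 = (12 − 12) − 0 = 0, and there is no ∂_3, so H_2 ≅ 0.

As a check, the Euler characteristic is 7 − 18 + 12 = 1, which agrees with 1 − 0 + 0 = 1.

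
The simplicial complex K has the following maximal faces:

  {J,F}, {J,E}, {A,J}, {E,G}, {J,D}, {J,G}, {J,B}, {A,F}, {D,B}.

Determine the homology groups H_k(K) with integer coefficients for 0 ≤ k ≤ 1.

H_0 = Z,  H_1 = Z^3.

Take the total order A < B < D < E < F < G < J on the vertex set. Then K (dimension 1) consists of the simplices:

  0-simplices (7): A, B, D, E, F, G, J
  1-simplices (9): AF, AJ, BD, BJ, DJ, EG, EJ, FJ, GJ

giving chain groups C_0 ≅ Z^7, C_1 ≅ Z^9.

Boundary ∂_1: C_1 → C_0 maps an edge to its endpoints' difference, ∂[p,q] = q − p.
The 7×9 boundary matrix has rank 6 and Smith normal form diag(1,1,1,1,1,1).

From H_k ≅ ker(∂_k) / im(∂_{k+1}) we obtain:

  H_0: rank C_0 − rank ∂_1 = 7 − 6 = 1, and the invariant factors of ∂_1 are all 1, so H_0 = Z.
  H_1: rank ker ∂_1 − rank ∂_2 = (9 − 6) − 0 = 3, and there is no ∂_2, so H_1 = Z^3.

As a check, the Euler characteristic is 7 − 9 = -2, which agrees with 1 − 3 = -2.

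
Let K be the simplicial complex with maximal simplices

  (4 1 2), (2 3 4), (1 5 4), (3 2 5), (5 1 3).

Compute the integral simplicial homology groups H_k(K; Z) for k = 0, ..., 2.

Take the total order 1 < 2 < 3 < 4 < 5 on the vertex set. Then K (dimension 2) consists of the simplices:

  0-simplices (5): [1], [2], [3], [4], [5]
  1-simplices (10): [1,2], [1,3], [1,4], [1,5], [2,3], [2,4], [2,5], [3,4], [3,5], [4,5]
  2-simplices (5): [1,2,4], [1,3,5], [1,4,5], [2,3,4], [2,3,5]

giving chain groups C_0 ≅ Z^5, C_1 ≅ Z^10, C_2 ≅ Z^5.

The boundary map ∂_1: C_1 → C_0 is given by ∂[p,q] = [q] − [p]. For instance
  ∂[1,5] = [5] − [1].
The resulting 5×10 matrix has rank 4, and its Smith normal form has invariant factors (1,1,1,1).

The boundary map ∂_2: C_2 → C_1 maps a triangle to the signed sum of its edges. For instance
  ∂[1,4,5] = [4,5] − [1,5] + [1,4],
  ∂[2,3,5] = [3,5] − [2,5] + [2,3].
The resulting 10×5 matrix has rank 5, and its Smith normal form has invariant factors (1,1,1,1,1).

From H_k ≅ ker(∂_k) / im(∂_{k+1}) we obtain:

  H_0: rank C_0 − rank ∂_1 = 5 − 4 = 1, and the invariant factors of ∂_1 are all 1, so H_0 ≅ Z.
  H_1: rank ker ∂_1 − rank ∂_2 = (10 − 4) − 5 = 1, and the invariant factors of ∂_2 are all 1, so H_1 ≅ Z.
  H_2: rank ker ∂_2 − rank ∂_3 = (5 − 5) − 0 = 0, and there is no ∂_3, so H_2 ≅ 0.

(K is a triangulation of the Möbius band.)

H_0 = Z,  H_1 = Z,  H_2 = 0.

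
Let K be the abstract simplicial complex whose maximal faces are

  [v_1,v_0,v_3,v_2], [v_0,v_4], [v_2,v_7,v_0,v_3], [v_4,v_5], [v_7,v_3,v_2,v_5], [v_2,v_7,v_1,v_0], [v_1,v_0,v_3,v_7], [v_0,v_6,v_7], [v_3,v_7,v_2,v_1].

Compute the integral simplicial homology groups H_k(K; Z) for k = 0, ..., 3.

Order the vertices as v_0 < v_1 < v_2 < v_3 < v_4 < v_5 < v_6 < v_7. Listing each simplex with vertices in this order, K has dimension 3 with simplices:

  0-simplices (8): [v_0], [v_1], [v_2], [v_3], [v_4], [v_5], [v_6], [v_7]
  1-simplices (17): (17 of them)
  2-simplices (14): (14 of them)
  3-simplices (6): [v_0,v_1,v_2,v_3], [v_0,v_1,v_2,v_7], [v_0,v_1,v_3,v_7], [v_0,v_2,v_3,v_7], [v_1,v_2,v_3,v_7], [v_2,v_3,v_5,v_7]

Hence C_0 ≅ Z^8, C_1 ≅ Z^17, C_2 ≅ Z^14, C_3 ≅ Z^6.

The boundary map ∂_1: C_1 → C_0 is given by ∂[p,q] = [q] − [p]. For instance
  ∂[v_0,v_4] = [v_4] − [v_0].
The resulting 8×17 matrix has rank 7, and its Smith normal form has invariant factors (1,1,1,1,1,1,1).

Boundary ∂_2: C_2 → C_1 acts by ∂[p,q,r] = [q,r] − [p,r] + [p,q]. For instance
  ∂[v_1,v_2,v_3] = [v_2,v_3] − [v_1,v_3] + [v_1,v_2],
  ∂[v_1,v_3,v_7] = [v_3,v_7] − [v_1,v_7] + [v_1,v_3].
As a 17×14 matrix over Z this has rank 9, with invariant factors (1,1,1,1,1,1,1,1,1).

Boundary ∂_3: C_3 → C_2 sends each 3-simplex σ to the alternating sum Σ_i (−1)^i (σ with its i-th vertex removed). For instance
  ∂[v_0,v_2,v_3,v_7] = [v_2,v_3,v_7] − [v_0,v_3,v_7] + [v_0,v_2,v_7] − [v_0,v_2,v_3],
  ∂[v_0,v_1,v_2,v_7] = [v_1,v_2,v_7] − [v_0,v_2,v_7] + [v_0,v_1,v_7] − [v_0,v_1,v_2].
This gives a 14×6 integer matrix of rank 5; reducing to Smith normal form yields diagonal entries (1,1,1,1,1).

From H_k ≅ ker(∂_k) / im(∂_{k+1}) we obtain:

  H_0: rank C_0 − rank ∂_1 = 8 − 7 = 1, and the invariant factors of ∂_1 are all 1, so H_0 ≅ Z.
  H_1: rank ker ∂_1 − rank ∂_2 = (17 − 7) − 9 = 1, and the invariant factors of ∂_2 are all 1, so H_1 ≅ Z.
  H_2: rank ker ∂_2 − rank ∂_3 = (14 − 9) − 5 = 0, and the invariant factors of ∂_3 are all 1, so H_2 ≅ 0.
  H_3: rank ker ∂_3 − rank ∂_4 = (6 − 5) − 0 = 1, and there is no ∂_4, so H_3 ≅ Z.

As a check, the Euler characteristic is 8 − 17 + 14 − 6 = -1, which agrees with 1 − 1 + 0 − 1 = -1.

H_0 ≅ Z,  H_1 ≅ Z,  H_2 = 0,  H_3 ≅ Z.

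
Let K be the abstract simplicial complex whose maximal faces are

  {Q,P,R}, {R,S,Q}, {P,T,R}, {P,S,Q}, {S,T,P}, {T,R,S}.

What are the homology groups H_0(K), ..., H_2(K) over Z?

H_0 ≅ Z,  H_1 = 0,  H_2 ≅ Z.

Order the vertices as P < Q < R < S < T. Listing each simplex with vertices in this order, K has dimension 2 with simplices:

  0-simplices (5): P, Q, R, S, T
  1-simplices (9): PQ, PR, PS, PT, QR, QS, RS, RT, ST
  2-simplices (6): PQR, PQS, PRT, PST, QRS, RST

Hence C_0 ≅ Z^5, C_1 ≅ Z^9, C_2 ≅ Z^6.

Boundary ∂_1: C_1 → C_0 is given by ∂[p,q] = [q] − [p]. For instance
  ∂QS = S − Q.
This gives a 5×9 integer matrix of rank 4; reducing to Smith normal form yields diagonal entries (1,1,1,1).

The boundary map ∂_2: C_2 → C_1 acts by ∂[p,q,r] = [q,r] − [p,r] + [p,q]. For instance
  ∂PQS = QS − PS + PQ,
  ∂RST = ST − RT + RS.
This gives a 9×6 integer matrix of rank 5; reducing to Smith normal form yields diagonal entries (1,1,1,1,1).

Reading off H_k = ker ∂_k / im ∂_{k+1}:

  H_0: rank C_0 − rank ∂_1 = 5 − 4 = 1, and the invariant factors of ∂_1 are all 1, so H_0 = Z.
  H_1: rank ker ∂_1 − rank ∂_2 = (9 − 4) − 5 = 0, and the invariant factors of ∂_2 are all 1, so H_1 = 0.
  H_2: rank ker ∂_2 − rank ∂_3 = (6 − 5) − 0 = 1, and there is no ∂_3, so H_2 = Z.

(K is a triangulation of the 2-sphere S^2.)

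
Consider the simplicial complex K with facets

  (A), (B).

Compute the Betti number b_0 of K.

b_0 = 2.

We work with the vertex ordering A < B. The simplices of K, each written with vertices in increasing order, are:

  0-simplices (2): A, B

so the chain groups are C_0 ≅ Z^2.

Now H_k = ker ∂_k / im ∂_{k+1}, so:

  H_0: rank C_0 − rank ∂_1 = 2 − 0 = 2, and there is no ∂_1, so H_0 ≅ Z^2.

Hence the Betti numbers are b_0 = 2.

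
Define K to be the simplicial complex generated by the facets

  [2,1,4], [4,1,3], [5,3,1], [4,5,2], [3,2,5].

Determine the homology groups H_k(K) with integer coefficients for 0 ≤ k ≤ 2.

H_0 ≅ Z,  H_1 ≅ Z,  H_2 = 0.

Fix the vertex order 1 < 2 < 3 < 4 < 5 and write every simplex with vertices in increasing order. Then dim K = 2 and the simplices of K are:

  0-simplices (5): [1], [2], [3], [4], [5]
  1-simplices (10): [1,2], [1,3], [1,4], [1,5], [2,3], [2,4], [2,5], [3,4], [3,5], [4,5]
  2-simplices (5): [1,2,4], [1,3,4], [1,3,5], [2,3,5], [2,4,5]

so the chain groups are C_0 ≅ Z^5, C_1 ≅ Z^10, C_2 ≅ Z^5.

Boundary ∂_1: C_1 → C_0 maps an edge to its endpoints' difference, ∂[p,q] = q − p. For instance
  ∂[2,3] = [3] − [2].
As a 5×10 matrix over Z this has rank 4, with invariant factors (1,1,1,1).

Boundary ∂_2: C_2 → C_1 maps a triangle to the signed sum of its edges. For instance
  ∂[1,3,4] = [3,4] − [1,4] + [1,3],
  ∂[2,3,5] = [3,5] − [2,5] + [2,3].
The resulting 10×5 matrix has rank 5, and its Smith normal form has invariant factors (1,1,1,1,1).

Computing H_k = (kernel of ∂_k) / (image of ∂_{k+1}):

  H_0: rank C_0 − rank ∂_1 = 5 − 4 = 1, and the invariant factors of ∂_1 are all 1, so H_0 = Z.
  H_1: rank ker ∂_1 − rank ∂_2 = (10 − 4) − 5 = 1, and the invariant factors of ∂_2 are all 1, so H_1 = Z.
  H_2: rank ker ∂_2 − rank ∂_3 = (5 − 5) − 0 = 0, and there is no ∂_3, so H_2 = 0.

(K is a triangulation of the Möbius band.)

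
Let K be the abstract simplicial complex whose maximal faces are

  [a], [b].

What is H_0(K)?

Order the vertices as a < b. Listing each simplex with vertices in this order, K has dimension 0 with simplices:

  0-simplices (2): a, b

giving chain groups C_0 ≅ Z^2.

Reading off H_k = ker ∂_k / im ∂_{k+1}:

  H_0: rank C_0 − rank ∂_1 = 2 − 0 = 2, and there is no ∂_1, so H_0 = Z^2.

(K is a triangulation of a set of 2 points.)

H_0 = Z^2.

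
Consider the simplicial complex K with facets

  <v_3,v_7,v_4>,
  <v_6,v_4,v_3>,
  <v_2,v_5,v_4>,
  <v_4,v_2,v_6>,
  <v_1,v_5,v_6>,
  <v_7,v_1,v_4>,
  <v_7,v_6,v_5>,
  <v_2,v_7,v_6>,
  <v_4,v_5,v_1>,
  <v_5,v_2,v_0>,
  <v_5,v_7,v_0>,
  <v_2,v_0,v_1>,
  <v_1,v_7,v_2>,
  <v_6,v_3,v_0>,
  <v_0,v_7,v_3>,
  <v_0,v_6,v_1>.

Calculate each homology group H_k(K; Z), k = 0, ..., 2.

H_0 ≅ Z,  H_1 ≅ Z^2,  H_2 ≅ Z.

Take the total order v_0 < v_1 < v_2 < v_3 < v_4 < v_5 < v_6 < v_7 on the vertex set. Then K (dimension 2) consists of the simplices:

  0-simplices (8): [v_0], [v_1], [v_2], [v_3], [v_4], [v_5], [v_6], [v_7]
  1-simplices (24): (24 of them)
  2-simplices (16): (16 of them)

Hence C_0 ≅ Z^8, C_1 ≅ Z^24, C_2 ≅ Z^16.

∂_1: C_1 → C_0 maps an edge to its endpoints' difference, ∂[p,q] = q − p. For instance
  ∂[v_1,v_6] = [v_6] − [v_1].
The resulting 8×24 matrix has rank 7, and its Smith normal form has invariant factors (1,1,1,1,1,1,1).

Boundary ∂_2: C_2 → C_1 maps a triangle to the signed sum of its edges. For instance
  ∂[v_3,v_4,v_7] = [v_4,v_7] − [v_3,v_7] + [v_3,v_4],
  ∂[v_2,v_4,v_5] = [v_4,v_5] − [v_2,v_5] + [v_2,v_4].
The 24×16 boundary matrix has rank 15 and Smith normal form diag(1,1,1,1,1,1,1,1,1,1,1,1,1,1,1).

Reading off H_k = ker ∂_k / im ∂_{k+1}:

  H_0: rank C_0 − rank ∂_1 = 8 − 7 = 1, and the invariant factors of ∂_1 are all 1, so H_0 ≅ Z.
  H_1: rank ker ∂_1 − rank ∂_2 = (24 − 7) − 15 = 2, and the invariant factors of ∂_2 are all 1, so H_1 ≅ Z^2.
  H_2: rank ker ∂_2 − rank ∂_3 = (16 − 15) − 0 = 1, and there is no ∂_3, so H_2 ≅ Z.

As a check, the Euler characteristic is 8 − 24 + 16 = 0, which agrees with 1 − 2 + 1 = 0.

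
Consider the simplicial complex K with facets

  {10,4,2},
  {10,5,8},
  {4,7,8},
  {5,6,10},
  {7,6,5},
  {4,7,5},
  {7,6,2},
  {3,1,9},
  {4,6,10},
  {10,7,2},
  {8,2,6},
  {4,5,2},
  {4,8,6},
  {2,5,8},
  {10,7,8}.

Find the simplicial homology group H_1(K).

K has 10 vertices, 24 edges, 15 triangles.
rank ∂_1 = 8, rank ∂_2 = 14 ⇒ b_1 = 24 − 8 − 14 = 2; all invariant factors of ∂_2 are 1 so no torsion. So H_1 = Z^2.

H_1 ≅ Z^2.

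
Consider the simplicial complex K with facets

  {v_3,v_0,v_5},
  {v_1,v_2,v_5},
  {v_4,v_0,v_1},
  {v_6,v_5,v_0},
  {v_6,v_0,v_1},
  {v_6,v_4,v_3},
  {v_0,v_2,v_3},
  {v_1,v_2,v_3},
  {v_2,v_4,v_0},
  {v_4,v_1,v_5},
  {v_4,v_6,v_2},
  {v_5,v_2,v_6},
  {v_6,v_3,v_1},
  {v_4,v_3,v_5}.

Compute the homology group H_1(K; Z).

H_1 ≅ Z^2.

K has 7 vertices, 21 edges, 14 triangles.
rank ∂_1 = 6, rank ∂_2 = 13 ⇒ b_1 = 21 − 6 − 13 = 2; all invariant factors of ∂_2 are 1 so no torsion. So H_1 ≅ Z^2.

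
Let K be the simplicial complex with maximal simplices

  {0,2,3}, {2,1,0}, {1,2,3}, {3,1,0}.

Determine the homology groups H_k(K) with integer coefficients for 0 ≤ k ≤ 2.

H_0 = Z,  H_1 = 0,  H_2 = Z.

K has 4 vertices, 6 edges, 4 triangles.
rank ∂_0 = 0, rank ∂_1 = 3 ⇒ b_0 = 4 − 0 − 3 = 1; all invariant factors of ∂_1 are 1 so no torsion. So H_0 ≅ Z.
rank ∂_1 = 3, rank ∂_2 = 3 ⇒ b_1 = 6 − 3 − 3 = 0; all invariant factors of ∂_2 are 1 so no torsion. So H_1 ≅ 0.
rank ∂_2 = 3, rank ∂_3 = 0 ⇒ b_2 = 4 − 3 − 0 = 1. So H_2 ≅ Z.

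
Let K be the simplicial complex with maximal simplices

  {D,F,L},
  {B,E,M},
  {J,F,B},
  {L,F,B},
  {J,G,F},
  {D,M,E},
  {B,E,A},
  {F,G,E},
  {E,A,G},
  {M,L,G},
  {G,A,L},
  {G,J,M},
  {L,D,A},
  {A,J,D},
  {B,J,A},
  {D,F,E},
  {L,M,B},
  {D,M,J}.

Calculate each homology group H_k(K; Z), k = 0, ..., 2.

Take the total order A < B < D < E < F < G < J < L < M on the vertex set. Then K (dimension 2) consists of the simplices:

  0-simplices (9): A, B, D, E, F, G, J, L, M
  1-simplices (27): AB, AD, AE, AG, AJ, AL, BE, BF, BJ, BL, BM, DE, DF, DJ, DL, DM, EF, EG, EM, FG, FJ, FL, GJ, GL, GM, JM, LM
  2-simplices (18): ABE, ABJ, ADJ, ADL, AEG, AGL, BEM, BFJ, BFL, BLM, DEF, DEM, DFL, DJM, EFG, FGJ, GJM, GLM

so the chain groups are C_0 ≅ Z^9, C_1 ≅ Z^27, C_2 ≅ Z^18.

∂_1: C_1 → C_0 maps an edge to its endpoints' difference, ∂[p,q] = q − p.
The resulting 9×27 matrix has rank 8, and its Smith normal form has invariant factors (1,1,1,1,1,1,1,1).

∂_2: C_2 → C_1 maps a triangle to the signed sum of its edges. For instance
  ∂DFL = FL − DL + DF,
  ∂GJM = JM − GM + GJ.
The resulting 27×18 matrix has rank 17, and its Smith normal form has invariant factors (1,1,1,1,1,1,1,1,1,1,1,1,1,1,1,1,1).

From H_k ≅ ker(∂_k) / im(∂_{k+1}) we obtain:

  H_0: rank C_0 − rank ∂_1 = 9 − 8 = 1, and the invariant factors of ∂_1 are all 1, so H_0 = Z.
  H_1: rank ker ∂_1 − rank ∂_2 = (27 − 8) − 17 = 2, and the invariant factors of ∂_2 are all 1, so H_1 = Z^2.
  H_2: rank ker ∂_2 − rank ∂_3 = (18 − 17) − 0 = 1, and there is no ∂_3, so H_2 = Z.

(K is a triangulation of the torus T^2.)

H_0 = Z,  H_1 = Z^2,  H_2 = Z.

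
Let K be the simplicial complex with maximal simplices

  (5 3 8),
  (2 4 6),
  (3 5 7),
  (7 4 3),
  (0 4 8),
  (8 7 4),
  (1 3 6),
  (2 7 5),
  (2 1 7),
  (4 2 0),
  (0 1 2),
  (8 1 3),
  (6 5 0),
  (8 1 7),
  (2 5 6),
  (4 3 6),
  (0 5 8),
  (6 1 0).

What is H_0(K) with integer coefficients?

H_0 = Z.

Fix the vertex order 0 < 1 < 2 < 3 < 4 < 5 < 6 < 7 < 8 and write every simplex with vertices in increasing order. Then dim K = 2 and the simplices of K are:

  0-simplices (9): [0], [1], [2], [3], [4], [5], [6], [7], [8]
  1-simplices (27): (27 of them)
  2-simplices (18): [0,1,2], [0,1,6], [0,2,4], [0,4,8], [0,5,6], [0,5,8], [1,2,7], [1,3,6], [1,3,8], [1,7,8], [2,4,6], [2,5,6], [2,5,7], [3,4,6], [3,4,7], [3,5,7], [3,5,8], [4,7,8]

Hence C_0 ≅ Z^9, C_1 ≅ Z^27, C_2 ≅ Z^18.

∂_1: C_1 → C_0 sends each edge [p,q] (with p < q) to q − p.
The resulting 9×27 matrix has rank 8, and its Smith normal form has invariant factors (1,1,1,1,1,1,1,1).

Boundary ∂_2: C_2 → C_1 maps a triangle to the signed sum of its edges. For instance
  ∂[3,5,7] = [5,7] − [3,7] + [3,5],
  ∂[3,5,8] = [5,8] − [3,8] + [3,5].
The 27×18 boundary matrix has rank 18 and Smith normal form diag(1,1,1,1,1,1,1,1,1,1,1,1,1,1,1,1,1,2).

From H_k ≅ ker(∂_k) / im(∂_{k+1}) we obtain:

  H_0: rank C_0 − rank ∂_1 = 9 − 8 = 1, and the invariant factors of ∂_1 are all 1, so H_0 = Z.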